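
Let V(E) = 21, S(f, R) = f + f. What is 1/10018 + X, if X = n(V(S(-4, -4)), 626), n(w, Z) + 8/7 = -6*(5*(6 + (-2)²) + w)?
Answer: -29953813/70126 ≈ -427.14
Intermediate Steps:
S(f, R) = 2*f
n(w, Z) = -2108/7 - 6*w (n(w, Z) = -8/7 - 6*(5*(6 + (-2)²) + w) = -8/7 - 6*(5*(6 + 4) + w) = -8/7 - 6*(5*10 + w) = -8/7 - 6*(50 + w) = -8/7 + (-300 - 6*w) = -2108/7 - 6*w)
X = -2990/7 (X = -2108/7 - 6*21 = -2108/7 - 126 = -2990/7 ≈ -427.14)
1/10018 + X = 1/10018 - 2990/7 = -29953813/70126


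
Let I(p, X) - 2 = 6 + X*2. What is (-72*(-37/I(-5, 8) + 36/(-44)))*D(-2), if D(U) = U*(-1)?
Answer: 3738/11 ≈ 339.82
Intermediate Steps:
I(p, X) = 8 + 2*X (I(p, X) = 2 + (6 + X*2) = 2 + (6 + 2*X) = 8 + 2*X)
D(U) = -U
(-72*(-37/I(-5, 8) + 36/(-44)))*D(-2) = (-72*(-37/(8 + 2*8) + 36/(-44)))*(-1*(-2)) = -72*(-37/(8 + 16) + 36*(-1/44))*2 = -72*(-37/24 - 9/11)*2 = -72*(-623/264)*2 = (1869/11)*2 = 3738/11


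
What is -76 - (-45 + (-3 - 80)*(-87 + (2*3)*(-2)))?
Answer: -8248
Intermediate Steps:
-76 - (-45 + (-3 - 80)*(-87 + (2*3)*(-2))) = -76 - (-45 - 83*(-87 + 6*(-2))) = -76 - (-45 - 83*(-87 - 12)) = -76 - (-45 - 83*(-99)) = -76 - (-45 + 8217) = -76 - 1*8172 = -76 - 8172 = -8248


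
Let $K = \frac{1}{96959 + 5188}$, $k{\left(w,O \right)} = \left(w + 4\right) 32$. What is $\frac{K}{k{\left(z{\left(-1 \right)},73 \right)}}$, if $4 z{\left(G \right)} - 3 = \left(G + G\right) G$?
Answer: $\frac{1}{17160696} \approx 5.8273 \cdot 10^{-8}$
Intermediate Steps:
$z{\left(G \right)} = \frac{3}{4} + \frac{G^{2}}{2}$ ($z{\left(G \right)} = \frac{3}{4} + \frac{\left(G + G\right) G}{4} = \frac{3}{4} + \frac{2 G G}{4} = \frac{3}{4} + \frac{2 G^{2}}{4} = \frac{3}{4} + \frac{G^{2}}{2}$)
$k{\left(w,O \right)} = 128 + 32 w$ ($k{\left(w,O \right)} = \left(4 + w\right) 32 = 128 + 32 w$)
$K = \frac{1}{102147} \approx 9.7898 \cdot 10^{-6}$
$\frac{K}{k{\left(z{\left(-1 \right)},73 \right)}} = \frac{1}{102147 \left(128 + 32 \left(\frac{3}{4} + \frac{\left(-1\right)^{2}}{2}\right)\right)} = \frac{1}{102147 \left(128 + 32 \left(\frac{3}{4} + \frac{1}{2} \cdot 1\right)\right)} = \frac{1}{102147 \left(128 + 32 \left(\frac{3}{4} + \frac{1}{2}\right)\right)} = \frac{1}{102147 \left(128 + 32 \cdot \frac{5}{4}\right)} = \frac{1}{102147 \left(128 + 40\right)} = \frac{1}{102147 \cdot 168} = \frac{1}{102147} \cdot \frac{1}{168} = \frac{1}{17160696}$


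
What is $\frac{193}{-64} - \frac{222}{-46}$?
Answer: $\frac{2665}{1472} \approx 1.8105$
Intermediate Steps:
$\frac{193}{-64} - \frac{222}{-46} = 193 \left(- \frac{1}{64}\right) - - \frac{111}{23} = - \frac{193}{64} + \frac{111}{23} = \frac{2665}{1472}$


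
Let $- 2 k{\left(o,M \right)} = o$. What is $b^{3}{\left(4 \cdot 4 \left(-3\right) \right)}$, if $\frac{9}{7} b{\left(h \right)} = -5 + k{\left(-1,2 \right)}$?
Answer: $- \frac{343}{8} \approx -42.875$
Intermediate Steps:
$k{\left(o,M \right)} = - \frac{o}{2}$
$b{\left(h \right)} = - \frac{7}{2}$ ($b{\left(h \right)} = \frac{7 \left(-5 - - \frac{1}{2}\right)}{9} = \frac{7 \left(-5 + \frac{1}{2}\right)}{9} = \frac{7}{9} \left(- \frac{9}{2}\right) = - \frac{7}{2}$)
$b^{3}{\left(4 \cdot 4 \left(-3\right) \right)} = \left(- \frac{7}{2}\right)^{3} = - \frac{343}{8}$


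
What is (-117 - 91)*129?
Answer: -26832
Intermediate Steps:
(-117 - 91)*129 = -208*129 = -26832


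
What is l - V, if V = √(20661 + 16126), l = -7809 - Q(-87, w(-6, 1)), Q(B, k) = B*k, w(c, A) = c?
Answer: -8331 - √36787 ≈ -8522.8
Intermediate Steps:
l = -8331 (l = -7809 - (-87)*(-6) = -7809 - 1*522 = -7809 - 522 = -8331)
V = √36787 ≈ 191.80
l - V = -8331 - √36787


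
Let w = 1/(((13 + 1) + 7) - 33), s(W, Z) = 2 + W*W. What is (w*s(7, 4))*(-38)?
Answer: 323/2 ≈ 161.50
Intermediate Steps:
s(W, Z) = 2 + W²
w = -1/12 (w = 1/((14 + 7) - 33) = 1/(21 - 33) = 1/(-12) = -1/12 ≈ -0.083333)
(w*s(7, 4))*(-38) = -(2 + 7²)/12*(-38) = -(2 + 49)/12*(-38) = -1/12*51*(-38) = -17/4*(-38) = 323/2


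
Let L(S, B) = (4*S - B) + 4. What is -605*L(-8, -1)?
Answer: 16335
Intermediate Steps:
L(S, B) = 4 - B + 4*S (L(S, B) = (-B + 4*S) + 4 = 4 - B + 4*S)
-605*L(-8, -1) = -605*(4 - 1*(-1) + 4*(-8)) = -605*(4 + 1 - 32) = -605*(-27) = 16335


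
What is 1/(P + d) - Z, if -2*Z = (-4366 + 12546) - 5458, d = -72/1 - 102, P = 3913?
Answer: 5088780/3739 ≈ 1361.0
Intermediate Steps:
d = -174 (d = -72*1 - 102 = -72 - 102 = -174)
Z = -1361 (Z = -((-4366 + 12546) - 5458)/2 = -(8180 - 5458)/2 = -½*2722 = -1361)
1/(P + d) - Z = 1/(3913 - 174) - 1*(-1361) = 1/3739 + 1361 = 5088780/3739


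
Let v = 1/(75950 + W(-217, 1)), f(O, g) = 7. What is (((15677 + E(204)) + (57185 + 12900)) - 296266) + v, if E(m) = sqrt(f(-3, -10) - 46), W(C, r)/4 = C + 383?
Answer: -16127553455/76614 + I*sqrt(39) ≈ -2.105e+5 + 6.245*I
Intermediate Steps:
W(C, r) = 1532 + 4*C (W(C, r) = 4*(C + 383) = 4*(383 + C) = 1532 + 4*C)
E(m) = I*sqrt(39) (E(m) = sqrt(7 - 46) = sqrt(-39) = I*sqrt(39))
v = 1/76614 (v = 1/(75950 + (1532 + 4*(-217))) = 1/(75950 + (1532 - 868)) = 1/(75950 + 664) = 1/76614 ≈ 1.3052e-5)
(((15677 + E(204)) + (57185 + 12900)) - 296266) + v = (((15677 + I*sqrt(39)) + (57185 + 12900)) - 296266) + 1/76614 = (((15677 + I*sqrt(39)) + 70085) - 296266) + 1/76614 = ((85762 + I*sqrt(39)) - 296266) + 1/76614 = (-210504 + I*sqrt(39)) + 1/76614 = -16127553455/76614 + I*sqrt(39)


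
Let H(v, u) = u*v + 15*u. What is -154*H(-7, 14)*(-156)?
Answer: 2690688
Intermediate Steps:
H(v, u) = 15*u + u*v
-154*H(-7, 14)*(-156) = -154*14*(15 - 7)*(-156) = -154*14*8*(-156) = -17248*(-156) = -154*(-17472) = 2690688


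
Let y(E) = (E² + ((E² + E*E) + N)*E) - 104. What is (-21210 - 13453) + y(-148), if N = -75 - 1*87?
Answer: -6472471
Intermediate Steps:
N = -162 (N = -75 - 87 = -162)
y(E) = -104 + E² + E*(-162 + 2*E²) (y(E) = (E² + ((E² + E*E) - 162)*E) - 104 = (E² + ((E² + E²) - 162)*E) - 104 = (E² + (2*E² - 162)*E) - 104 = (E² + (-162 + 2*E²)*E) - 104 = (E² + E*(-162 + 2*E²)) - 104 = -104 + E² + E*(-162 + 2*E²))
(-21210 - 13453) + y(-148) = (-21210 - 13453) + (-104 + (-148)² - 162*(-148) + 2*(-148)³) = -34663 + (-104 + 21904 + 23976 + 2*(-3241792)) = -34663 + (-104 + 21904 + 23976 - 6483584) = -34663 - 6437808 = -6472471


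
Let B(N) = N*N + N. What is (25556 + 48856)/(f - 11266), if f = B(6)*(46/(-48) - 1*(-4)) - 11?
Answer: -297648/44597 ≈ -6.6742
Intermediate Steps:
B(N) = N + N² (B(N) = N² + N = N + N²)
f = 467/4 (f = (6*(1 + 6))*(46/(-48) - 1*(-4)) - 11 = (6*7)*(46*(-1/48) + 4) - 11 = 42*(-23/24 + 4) - 11 = 42*(73/24) - 11 = 511/4 - 11 = 467/4 ≈ 116.75)
(25556 + 48856)/(f - 11266) = (25556 + 48856)/(467/4 - 11266) = 74412/(-44597/4) = 74412*(-4/44597) = -297648/44597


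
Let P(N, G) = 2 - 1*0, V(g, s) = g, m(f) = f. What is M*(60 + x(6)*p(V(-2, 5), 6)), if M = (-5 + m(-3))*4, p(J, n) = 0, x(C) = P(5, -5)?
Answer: -1920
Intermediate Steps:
P(N, G) = 2 (P(N, G) = 2 + 0 = 2)
x(C) = 2
M = -32 (M = (-5 - 3)*4 = -8*4 = -32)
M*(60 + x(6)*p(V(-2, 5), 6)) = -32*(60 + 2*0) = -32*(60 + 0) = -32*60 = -1920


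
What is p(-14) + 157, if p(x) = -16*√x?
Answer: 157 - 16*I*√14 ≈ 157.0 - 59.867*I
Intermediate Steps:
p(-14) + 157 = -16*I*√14 + 157 = 157 - 16*I*√14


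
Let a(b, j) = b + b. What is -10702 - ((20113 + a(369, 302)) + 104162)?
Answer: -135715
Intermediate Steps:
a(b, j) = 2*b
-10702 - ((20113 + a(369, 302)) + 104162) = -10702 - ((20113 + 2*369) + 104162) = -10702 - ((20113 + 738) + 104162) = -10702 - (20851 + 104162) = -10702 - 1*125013 = -10702 - 125013 = -135715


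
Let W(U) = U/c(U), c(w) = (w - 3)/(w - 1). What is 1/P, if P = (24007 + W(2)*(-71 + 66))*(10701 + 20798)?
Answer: 1/756511483 ≈ 1.3219e-9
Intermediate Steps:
c(w) = (-3 + w)/(-1 + w)
W(U) = U*(-1 + U)/(-3 + U) (W(U) = U/(((-3 + U)/(-1 + U))) = U*((-1 + U)/(-3 + U)) = U*(-1 + U)/(-3 + U))
P = 756511483 (P = (24007 + (2*(-1 + 2)/(-3 + 2))*(-71 + 66))*(10701 + 20798) = (24007 + (2*1/(-1))*(-5))*31499 = (24007 + (2*(-1)*1)*(-5))*31499 = (24007 - 2*(-5))*31499 = (24007 + 10)*31499 = 24017*31499 = 756511483)
1/P = 1/756511483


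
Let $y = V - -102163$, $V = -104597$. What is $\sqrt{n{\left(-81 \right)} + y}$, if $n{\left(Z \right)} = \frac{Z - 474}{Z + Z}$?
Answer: $\frac{i \sqrt{787506}}{18} \approx 49.301 i$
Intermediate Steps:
$y = -2434$ ($y = -104597 - -102163 = -104597 + 102163 = -2434$)
$n{\left(Z \right)} = \frac{-474 + Z}{2 Z}$
$\sqrt{n{\left(-81 \right)} + y} = \sqrt{\frac{-474 - 81}{2 \left(-81\right)} - 2434} = \sqrt{\frac{1}{2} \left(- \frac{1}{81}\right) \left(-555\right) - 2434} = \sqrt{\frac{185}{54} - 2434} = \sqrt{- \frac{131251}{54}} = \frac{i \sqrt{787506}}{18}$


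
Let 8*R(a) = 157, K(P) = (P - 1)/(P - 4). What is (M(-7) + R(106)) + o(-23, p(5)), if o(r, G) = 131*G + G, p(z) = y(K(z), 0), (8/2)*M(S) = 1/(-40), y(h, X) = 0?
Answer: 3139/160 ≈ 19.619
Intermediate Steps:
K(P) = (-1 + P)/(-4 + P)
R(a) = 157/8 (R(a) = (⅛)*157 = 157/8)
M(S) = -1/160 (M(S) = (¼)/(-40) = (¼)*(-1/40) = -1/160)
p(z) = 0
o(r, G) = 132*G
(M(-7) + R(106)) + o(-23, p(5)) = (-1/160 + 157/8) + 132*0 = 3139/160 + 0 = 3139/160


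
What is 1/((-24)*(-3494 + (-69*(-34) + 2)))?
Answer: 1/27504 ≈ 3.6358e-5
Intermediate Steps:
1/((-24)*(-3494 + (-69*(-34) + 2))) = -1/(24*(-3494 + (2346 + 2))) = -1/(24*(-3494 + 2348)) = -1/24/(-1146) = -1/24*(-1/1146) = 1/27504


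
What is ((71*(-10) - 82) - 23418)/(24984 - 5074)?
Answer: -2421/1991 ≈ -1.2160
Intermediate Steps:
((71*(-10) - 82) - 23418)/(24984 - 5074) = ((-710 - 82) - 23418)/19910 = (-792 - 23418)*(1/19910) = -24210*1/19910 = -2421/1991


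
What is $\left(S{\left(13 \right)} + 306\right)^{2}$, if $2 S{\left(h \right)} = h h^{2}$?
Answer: $\frac{7890481}{4} \approx 1.9726 \cdot 10^{6}$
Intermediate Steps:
$S{\left(h \right)} = \frac{h^{3}}{2}$ ($S{\left(h \right)} = \frac{h h^{2}}{2} = \frac{h^{3}}{2}$)
$\left(S{\left(13 \right)} + 306\right)^{2} = \left(\frac{13^{3}}{2} + 306\right)^{2} = \left(\frac{1}{2} \cdot 2197 + 306\right)^{2} = \left(\frac{2197}{2} + 306\right)^{2} = \left(\frac{2809}{2}\right)^{2} = \frac{7890481}{4}$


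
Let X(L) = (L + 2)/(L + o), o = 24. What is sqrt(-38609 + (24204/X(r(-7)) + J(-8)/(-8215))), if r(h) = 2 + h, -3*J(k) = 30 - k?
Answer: I*sqrt(116556065637015)/24645 ≈ 438.06*I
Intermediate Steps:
J(k) = -10 + k/3 (J(k) = -(30 - k)/3 = -10 + k/3)
X(L) = (2 + L)/(24 + L) (X(L) = (L + 2)/(L + 24) = (2 + L)/(24 + L))
sqrt(-38609 + (24204/X(r(-7)) + J(-8)/(-8215))) = sqrt(-38609 + (24204/(((2 + (2 - 7))/(24 + (2 - 7)))) + (-10 + (1/3)*(-8))/(-8215))) = sqrt(-38609 + (24204/(((2 - 5)/(24 - 5))) + (-10 - 8/3)*(-1/8215))) = sqrt(-38609 + (24204/((-3/19)) - 38/3*(-1/8215))) = sqrt(-38609 + (24204/(((1/19)*(-3))) + 38/24645)) = sqrt(-38609 + (24204/(-3/19) + 38/24645)) = sqrt(-38609 + (24204*(-19/3) + 38/24645)) = sqrt(-38609 + (-153292 + 38/24645)) = sqrt(-38609 - 3777881302/24645) = sqrt(-4729400107/24645) = I*sqrt(116556065637015)/24645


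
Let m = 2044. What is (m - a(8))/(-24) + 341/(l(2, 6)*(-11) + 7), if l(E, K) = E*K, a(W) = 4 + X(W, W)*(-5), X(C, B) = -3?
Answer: -87103/1000 ≈ -87.103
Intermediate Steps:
a(W) = 19 (a(W) = 4 - 3*(-5) = 4 + 15 = 19)
(m - a(8))/(-24) + 341/(l(2, 6)*(-11) + 7) = (2044 - 1*19)/(-24) + 341/((2*6)*(-11) + 7) = (2044 - 19)*(-1/24) + 341/(12*(-11) + 7) = 2025*(-1/24) + 341/(-132 + 7) = -675/8 + 341/(-125) = -675/8 + 341*(-1/125) = -675/8 - 341/125 = -87103/1000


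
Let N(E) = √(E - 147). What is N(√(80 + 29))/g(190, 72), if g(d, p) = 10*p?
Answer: √(-147 + √109)/720 ≈ 0.01623*I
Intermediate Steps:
N(E) = √(-147 + E)
N(√(80 + 29))/g(190, 72) = √(-147 + √(80 + 29))/((10*72)) = √(-147 + √109)/720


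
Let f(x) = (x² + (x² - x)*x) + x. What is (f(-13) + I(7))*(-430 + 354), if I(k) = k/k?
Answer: 167884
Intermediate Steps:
I(k) = 1
f(x) = x + x² + x*(x² - x) (f(x) = (x² + x*(x² - x)) + x = x + x² + x*(x² - x))
(f(-13) + I(7))*(-430 + 354) = ((-13 + (-13)³) + 1)*(-430 + 354) = ((-13 - 2197) + 1)*(-76) = (-2210 + 1)*(-76) = -2209*(-76) = 167884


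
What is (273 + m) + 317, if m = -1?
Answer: 589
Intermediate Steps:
(273 + m) + 317 = (273 - 1) + 317 = 272 + 317 = 589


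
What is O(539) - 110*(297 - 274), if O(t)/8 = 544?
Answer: 1822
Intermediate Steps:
O(t) = 4352 (O(t) = 8*544 = 4352)
O(539) - 110*(297 - 274) = 4352 - 110*(297 - 274) = 4352 - 110*23 = 4352 - 1*2530 = 4352 - 2530 = 1822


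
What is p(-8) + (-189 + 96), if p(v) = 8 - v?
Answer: -77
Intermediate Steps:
p(-8) + (-189 + 96) = (8 - 1*(-8)) + (-189 + 96) = (8 + 8) - 93 = 16 - 93 = -77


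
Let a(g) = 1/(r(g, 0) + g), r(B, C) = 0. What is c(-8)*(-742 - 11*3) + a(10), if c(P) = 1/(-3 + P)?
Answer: 7761/110 ≈ 70.555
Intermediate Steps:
a(g) = 1/g (a(g) = 1/(0 + g) = 1/g)
c(-8)*(-742 - 11*3) + a(10) = (-742 - 11*3)/(-3 - 8) + 1/10 = (-742 - 33)/(-11) + ⅒ = -1/11*(-775) + ⅒ = 775/11 + ⅒ = 7761/110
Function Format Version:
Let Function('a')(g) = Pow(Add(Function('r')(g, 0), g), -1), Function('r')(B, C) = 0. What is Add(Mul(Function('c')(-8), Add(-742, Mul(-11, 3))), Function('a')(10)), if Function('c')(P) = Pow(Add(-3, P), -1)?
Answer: Rational(7761, 110) ≈ 70.555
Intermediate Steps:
Function('a')(g) = Pow(g, -1) (Function('a')(g) = Pow(Add(0, g), -1) = Pow(g, -1))
Add(Mul(Function('c')(-8), Add(-742, Mul(-11, 3))), Function('a')(10)) = Add(Mul(Pow(Add(-3, -8), -1), Add(-742, Mul(-11, 3))), Pow(10, -1)) = Add(Mul(Pow(-11, -1), Add(-742, -33)), Rational(1, 10)) = Add(Mul(Rational(-1, 11), -775), Rational(1, 10)) = Add(Rational(775, 11), Rational(1, 10)) = Rational(7761, 110)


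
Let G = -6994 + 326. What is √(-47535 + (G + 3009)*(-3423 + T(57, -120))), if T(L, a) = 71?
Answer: √12217433 ≈ 3495.3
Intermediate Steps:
G = -6668
√(-47535 + (G + 3009)*(-3423 + T(57, -120))) = √(-47535 + (-6668 + 3009)*(-3423 + 71)) = √(-47535 - 3659*(-3352)) = √(-47535 + 12264968) = √12217433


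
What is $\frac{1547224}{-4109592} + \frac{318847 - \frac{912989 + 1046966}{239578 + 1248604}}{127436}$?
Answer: $\frac{207071899494659245}{97421968098561048} \approx 2.1255$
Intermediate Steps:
$\frac{1547224}{-4109592} + \frac{318847 - \frac{912989 + 1046966}{239578 + 1248604}}{127436} = 1547224 \left(- \frac{1}{4109592}\right) + \left(318847 - \frac{1959955}{1488182}\right) \frac{1}{127436} = - \frac{193403}{513699} + \left(318847 - 1959955 \cdot \frac{1}{1488182}\right) \frac{1}{127436} = - \frac{193403}{513699} + \left(318847 - \frac{1959955}{1488182}\right) \frac{1}{127436} = - \frac{193403}{513699} + \frac{474500406199}{1488182} \cdot \frac{1}{127436} = - \frac{193403}{513699} + \frac{474500406199}{189647961352} = \frac{207071899494659245}{97421968098561048}$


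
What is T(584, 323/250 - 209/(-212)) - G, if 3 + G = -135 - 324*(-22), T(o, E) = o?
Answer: -6406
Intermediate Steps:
G = 6990 (G = -3 + (-135 - 324*(-22)) = -3 + (-135 + 7128) = -3 + 6993 = 6990)
T(584, 323/250 - 209/(-212)) - G = 584 - 1*6990 = 584 - 6990 = -6406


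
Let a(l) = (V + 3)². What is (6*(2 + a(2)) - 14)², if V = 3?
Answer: 45796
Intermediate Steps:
a(l) = 36 (a(l) = (3 + 3)² = 6² = 36)
(6*(2 + a(2)) - 14)² = (6*(2 + 36) - 14)² = (6*38 - 14)² = (228 - 14)² = 214² = 45796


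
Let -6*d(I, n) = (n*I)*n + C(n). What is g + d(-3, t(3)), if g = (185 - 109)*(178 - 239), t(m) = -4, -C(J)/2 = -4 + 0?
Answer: -13888/3 ≈ -4629.3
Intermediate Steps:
C(J) = 8 (C(J) = -2*(-4 + 0) = -2*(-4) = 8)
d(I, n) = -4/3 - I*n²/6 (d(I, n) = -((n*I)*n + 8)/6 = -((I*n)*n + 8)/6 = -(I*n² + 8)/6 = -(8 + I*n²)/6 = -4/3 - I*n²/6)
g = -4636 (g = 76*(-61) = -4636)
g + d(-3, t(3)) = -4636 + (-4/3 - ⅙*(-3)*(-4)²) = -4636 + (-4/3 - ⅙*(-3)*16) = -4636 + (-4/3 + 8) = -4636 + 20/3 = -13888/3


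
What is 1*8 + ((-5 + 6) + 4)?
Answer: 13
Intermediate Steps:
1*8 + ((-5 + 6) + 4) = 8 + (1 + 4) = 8 + 5 = 13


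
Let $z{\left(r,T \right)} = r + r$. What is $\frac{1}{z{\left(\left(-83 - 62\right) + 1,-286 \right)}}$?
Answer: $- \frac{1}{288} \approx -0.0034722$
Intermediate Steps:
$z{\left(r,T \right)} = 2 r$
$\frac{1}{z{\left(\left(-83 - 62\right) + 1,-286 \right)}} = \frac{1}{2 \left(\left(-83 - 62\right) + 1\right)} = \frac{1}{2 \left(-145 + 1\right)} = \frac{1}{2 \left(-144\right)} = \frac{1}{-288} = - \frac{1}{288}$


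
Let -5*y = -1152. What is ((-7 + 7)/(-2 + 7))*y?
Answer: 0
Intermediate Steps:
y = 1152/5 (y = -⅕*(-1152) = 1152/5 ≈ 230.40)
((-7 + 7)/(-2 + 7))*y = ((-7 + 7)/(-2 + 7))*(1152/5) = (0/5)*(1152/5) = (0*(⅕))*(1152/5) = 0*(1152/5) = 0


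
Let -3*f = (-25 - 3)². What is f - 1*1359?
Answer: -4861/3 ≈ -1620.3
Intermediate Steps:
f = -784/3 (f = -(-25 - 3)²/3 = -⅓*(-28)² = -⅓*784 = -784/3 ≈ -261.33)
f - 1*1359 = -784/3 - 1*1359 = -784/3 - 1359 = -4861/3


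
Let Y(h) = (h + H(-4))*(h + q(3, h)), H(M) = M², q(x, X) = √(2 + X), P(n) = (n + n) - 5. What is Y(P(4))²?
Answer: 5054 + 2166*√5 ≈ 9897.3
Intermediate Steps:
P(n) = -5 + 2*n (P(n) = 2*n - 5 = -5 + 2*n)
Y(h) = (16 + h)*(h + √(2 + h)) (Y(h) = (h + (-4)²)*(h + √(2 + h)) = (h + 16)*(h + √(2 + h)) = (16 + h)*(h + √(2 + h)))
Y(P(4))² = ((-5 + 2*4)² + 16*(-5 + 2*4) + 16*√(2 + (-5 + 2*4)) + (-5 + 2*4)*√(2 + (-5 + 2*4)))² = ((-5 + 8)² + 16*(-5 + 8) + 16*√(2 + (-5 + 8)) + (-5 + 8)*√(2 + (-5 + 8)))² = (3² + 16*3 + 16*√(2 + 3) + 3*√(2 + 3))² = (9 + 48 + 16*√5 + 3*√5)² = (57 + 19*√5)²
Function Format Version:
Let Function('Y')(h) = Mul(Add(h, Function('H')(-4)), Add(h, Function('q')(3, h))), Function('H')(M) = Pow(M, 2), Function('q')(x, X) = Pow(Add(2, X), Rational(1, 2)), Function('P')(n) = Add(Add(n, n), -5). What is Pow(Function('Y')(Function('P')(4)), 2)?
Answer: Add(5054, Mul(2166, Pow(5, Rational(1, 2)))) ≈ 9897.3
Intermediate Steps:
Function('P')(n) = Add(-5, Mul(2, n)) (Function('P')(n) = Add(Mul(2, n), -5) = Add(-5, Mul(2, n)))
Function('Y')(h) = Mul(Add(16, h), Add(h, Pow(Add(2, h), Rational(1, 2)))) (Function('Y')(h) = Mul(Add(h, Pow(-4, 2)), Add(h, Pow(Add(2, h), Rational(1, 2)))) = Mul(Add(h, 16), Add(h, Pow(Add(2, h), Rational(1, 2)))) = Mul(Add(16, h), Add(h, Pow(Add(2, h), Rational(1, 2)))))
Pow(Function('Y')(Function('P')(4)), 2) = Pow(Add(Pow(Add(-5, Mul(2, 4)), 2), Mul(16, Add(-5, Mul(2, 4))), Mul(16, Pow(Add(2, Add(-5, Mul(2, 4))), Rational(1, 2))), Mul(Add(-5, Mul(2, 4)), Pow(Add(2, Add(-5, Mul(2, 4))), Rational(1, 2)))), 2) = Pow(Add(Pow(Add(-5, 8), 2), Mul(16, Add(-5, 8)), Mul(16, Pow(Add(2, Add(-5, 8)), Rational(1, 2))), Mul(Add(-5, 8), Pow(Add(2, Add(-5, 8)), Rational(1, 2)))), 2) = Pow(Add(Pow(3, 2), Mul(16, 3), Mul(16, Pow(Add(2, 3), Rational(1, 2))), Mul(3, Pow(Add(2, 3), Rational(1, 2)))), 2) = Pow(Add(9, 48, Mul(16, Pow(5, Rational(1, 2))), Mul(3, Pow(5, Rational(1, 2)))), 2) = Pow(Add(57, Mul(19, Pow(5, Rational(1, 2)))), 2)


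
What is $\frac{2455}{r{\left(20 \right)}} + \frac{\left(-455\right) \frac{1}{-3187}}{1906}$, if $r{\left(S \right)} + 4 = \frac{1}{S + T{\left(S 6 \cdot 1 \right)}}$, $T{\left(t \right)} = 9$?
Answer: $- \frac{86493684393}{139711706} \approx -619.09$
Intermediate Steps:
$r{\left(S \right)} = -4 + \frac{1}{9 + S}$ ($r{\left(S \right)} = -4 + \frac{1}{S + 9} = -4 + \frac{1}{9 + S}$)
$\frac{2455}{r{\left(20 \right)}} + \frac{\left(-455\right) \frac{1}{-3187}}{1906} = \frac{2455}{\frac{1}{9 + 20} \left(-35 - 80\right)} + \frac{\left(-455\right) \frac{1}{-3187}}{1906} = \frac{2455}{\frac{1}{29} \left(-35 - 80\right)} + \left(-455\right) \left(- \frac{1}{3187}\right) \frac{1}{1906} = \frac{2455}{\frac{1}{29} \left(-115\right)} + \frac{455}{3187} \cdot \frac{1}{1906} = \frac{2455}{- \frac{115}{29}} + \frac{455}{6074422} = 2455 \left(- \frac{29}{115}\right) + \frac{455}{6074422} = - \frac{14239}{23} + \frac{455}{6074422} = - \frac{86493684393}{139711706}$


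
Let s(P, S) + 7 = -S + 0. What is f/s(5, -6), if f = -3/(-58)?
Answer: -3/58 ≈ -0.051724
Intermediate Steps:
s(P, S) = -7 - S (s(P, S) = -7 + (-S + 0) = -7 - S)
f = 3/58 (f = -3*(-1/58) = 3/58 ≈ 0.051724)
f/s(5, -6) = (3/58)/(-7 - 1*(-6)) = (3/58)/(-7 + 6) = (3/58)/(-1) = -1*3/58 = -3/58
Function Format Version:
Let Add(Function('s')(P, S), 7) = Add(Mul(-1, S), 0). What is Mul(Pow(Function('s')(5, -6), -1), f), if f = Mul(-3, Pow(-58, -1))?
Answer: Rational(-3, 58) ≈ -0.051724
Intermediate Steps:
Function('s')(P, S) = Add(-7, Mul(-1, S)) (Function('s')(P, S) = Add(-7, Add(Mul(-1, S), 0)) = Add(-7, Mul(-1, S)))
f = Rational(3, 58) (f = Mul(-3, Rational(-1, 58)) = Rational(3, 58) ≈ 0.051724)
Mul(Pow(Function('s')(5, -6), -1), f) = Mul(Pow(Add(-7, Mul(-1, -6)), -1), Rational(3, 58)) = Mul(Pow(Add(-7, 6), -1), Rational(3, 58)) = Mul(Pow(-1, -1), Rational(3, 58)) = Mul(-1, Rational(3, 58)) = Rational(-3, 58)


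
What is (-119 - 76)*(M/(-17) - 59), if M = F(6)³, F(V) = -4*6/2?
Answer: -141375/17 ≈ -8316.2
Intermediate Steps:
F(V) = -12 (F(V) = -24*½ = -12)
M = -1728 (M = (-12)³ = -1728)
(-119 - 76)*(M/(-17) - 59) = (-119 - 76)*(-1728/(-17) - 59) = -195*(-1728*(-1/17) - 59) = -195*(1728/17 - 59) = -195*725/17 = -141375/17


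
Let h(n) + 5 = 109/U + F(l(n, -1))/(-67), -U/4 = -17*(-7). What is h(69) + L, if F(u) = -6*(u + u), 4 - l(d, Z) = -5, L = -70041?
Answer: -2233862927/31892 ≈ -70045.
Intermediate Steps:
U = -476 (U = -(-68)*(-7) = -4*119 = -476)
l(d, Z) = 9 (l(d, Z) = 4 - 1*(-5) = 4 + 5 = 9)
F(u) = -12*u
h(n) = -115355/31892 (h(n) = -5 + (109/(-476) - 12*9/(-67)) = -5 + (109*(-1/476) - 108*(-1/67)) = -5 + (-109/476 + 108/67) = -5 + 44105/31892 = -115355/31892)
h(69) + L = -115355/31892 - 70041 = -2233862927/31892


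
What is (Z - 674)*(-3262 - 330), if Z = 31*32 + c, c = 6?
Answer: -1163808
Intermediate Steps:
Z = 998 (Z = 31*32 + 6 = 992 + 6 = 998)
(Z - 674)*(-3262 - 330) = (998 - 674)*(-3262 - 330) = 324*(-3592) = -1163808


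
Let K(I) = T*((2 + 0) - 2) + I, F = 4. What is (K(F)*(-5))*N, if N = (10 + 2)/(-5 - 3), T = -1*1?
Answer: 30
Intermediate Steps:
T = -1
K(I) = I (K(I) = -((2 + 0) - 2) + I = -(2 - 2) + I = -1*0 + I = 0 + I = I)
N = -3/2 (N = 12/(-8) = 12*(-1/8) = -3/2 ≈ -1.5000)
(K(F)*(-5))*N = (4*(-5))*(-3/2) = -20*(-3/2) = 30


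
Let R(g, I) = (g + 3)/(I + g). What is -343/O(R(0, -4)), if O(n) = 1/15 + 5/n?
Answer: 1715/33 ≈ 51.970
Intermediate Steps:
R(g, I) = (3 + g)/(I + g)
O(n) = 1/15 + 5/n (O(n) = 1*(1/15) + 5/n = 1/15 + 5/n)
-343/O(R(0, -4)) = -343*15*(3 + 0)/((-4 + 0)*(75 + (3 + 0)/(-4 + 0))) = -343*(-45/(4*(75 + 3/(-4)))) = -343*(-45/(4*(75 - 1/4*3))) = -343*(-45/(4*(75 - 3/4))) = -343/((1/15)*(-4/3)*(297/4)) = -343/(-33/5) = -343*(-5/33) = 1715/33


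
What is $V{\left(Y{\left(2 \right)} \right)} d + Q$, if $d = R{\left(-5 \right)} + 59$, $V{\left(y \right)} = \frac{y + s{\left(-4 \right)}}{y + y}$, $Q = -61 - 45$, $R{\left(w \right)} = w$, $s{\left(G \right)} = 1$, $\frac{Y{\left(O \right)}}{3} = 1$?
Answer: $-70$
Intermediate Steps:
$Y{\left(O \right)} = 3$ ($Y{\left(O \right)} = 3 \cdot 1 = 3$)
$Q = -106$
$V{\left(y \right)} = \frac{1 + y}{2 y}$ ($V{\left(y \right)} = \frac{y + 1}{y + y} = \frac{1 + y}{2 y}$)
$d = 54$ ($d = -5 + 59 = 54$)
$V{\left(Y{\left(2 \right)} \right)} d + Q = \frac{1 + 3}{2 \cdot 3} \cdot 54 - 106 = \frac{1}{2} \cdot \frac{1}{3} \cdot 4 \cdot 54 - 106 = \frac{2}{3} \cdot 54 - 106 = 36 - 106 = -70$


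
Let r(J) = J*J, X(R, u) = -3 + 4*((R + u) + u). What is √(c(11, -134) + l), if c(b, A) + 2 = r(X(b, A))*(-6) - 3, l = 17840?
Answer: 3*I*√706659 ≈ 2521.9*I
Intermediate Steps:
X(R, u) = -3 + 4*R + 8*u (X(R, u) = -3 + 4*(R + 2*u) = -3 + (4*R + 8*u) = -3 + 4*R + 8*u)
r(J) = J²
c(b, A) = -5 - 6*(-3 + 4*b + 8*A)² (c(b, A) = -2 + ((-3 + 4*b + 8*A)²*(-6) - 3) = -2 + (-6*(-3 + 4*b + 8*A)² - 3) = -2 + (-3 - 6*(-3 + 4*b + 8*A)²) = -5 - 6*(-3 + 4*b + 8*A)²)
√(c(11, -134) + l) = √((-5 - 6*(-3 + 4*11 + 8*(-134))²) + 17840) = √((-5 - 6*(-3 + 44 - 1072)²) + 17840) = √((-5 - 6*(-1031)²) + 17840) = √((-5 - 6*1062961) + 17840) = √((-5 - 6377766) + 17840) = √(-6377771 + 17840) = √(-6359931) = 3*I*√706659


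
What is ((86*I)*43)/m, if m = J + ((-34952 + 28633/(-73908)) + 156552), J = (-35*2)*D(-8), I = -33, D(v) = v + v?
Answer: -9019288872/9069961127 ≈ -0.99441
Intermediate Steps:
D(v) = 2*v
J = 1120 (J = (-35*2)*(2*(-8)) = -70*(-16) = 1120)
m = 9069961127/73908 (m = 1120 + ((-34952 + 28633/(-73908)) + 156552) = 1120 + ((-34952 + 28633*(-1/73908)) + 156552) = 1120 + ((-34952 - 28633/73908) + 156552) = 1120 + (-2583261049/73908 + 156552) = 1120 + 8987184167/73908 = 9069961127/73908 ≈ 1.2272e+5)
((86*I)*43)/m = ((86*(-33))*43)/(9069961127/73908) = -2838*43*(73908/9069961127) = -122034*73908/9069961127 = -9019288872/9069961127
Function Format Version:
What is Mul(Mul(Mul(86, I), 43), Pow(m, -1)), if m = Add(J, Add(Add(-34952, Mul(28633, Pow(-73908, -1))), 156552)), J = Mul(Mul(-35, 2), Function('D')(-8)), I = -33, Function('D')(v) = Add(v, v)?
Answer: Rational(-9019288872, 9069961127) ≈ -0.99441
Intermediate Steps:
Function('D')(v) = Mul(2, v)
J = 1120 (J = Mul(Mul(-35, 2), Mul(2, -8)) = Mul(-70, -16) = 1120)
m = Rational(9069961127, 73908) (m = Add(1120, Add(Add(-34952, Mul(28633, Pow(-73908, -1))), 156552)) = Add(1120, Add(Add(-34952, Mul(28633, Rational(-1, 73908))), 156552)) = Add(1120, Add(Add(-34952, Rational(-28633, 73908)), 156552)) = Add(1120, Add(Rational(-2583261049, 73908), 156552)) = Add(1120, Rational(8987184167, 73908)) = Rational(9069961127, 73908) ≈ 1.2272e+5)
Mul(Mul(Mul(86, I), 43), Pow(m, -1)) = Mul(Mul(Mul(86, -33), 43), Pow(Rational(9069961127, 73908), -1)) = Mul(Mul(-2838, 43), Rational(73908, 9069961127)) = Mul(-122034, Rational(73908, 9069961127)) = Rational(-9019288872, 9069961127)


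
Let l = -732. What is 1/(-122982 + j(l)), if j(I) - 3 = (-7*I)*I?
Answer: -1/3873747 ≈ -2.5815e-7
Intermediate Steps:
j(I) = 3 - 7*I² (j(I) = 3 + (-7*I)*I = 3 - 7*I²)
1/(-122982 + j(l)) = 1/(-122982 + (3 - 7*(-732)²)) = 1/(-122982 + (3 - 7*535824)) = 1/(-122982 + (3 - 3750768)) = 1/(-122982 - 3750765) = 1/(-3873747) = -1/3873747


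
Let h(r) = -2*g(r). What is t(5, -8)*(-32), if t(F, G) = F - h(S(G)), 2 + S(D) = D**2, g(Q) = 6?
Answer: -544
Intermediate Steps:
S(D) = -2 + D**2
h(r) = -12 (h(r) = -2*6 = -12)
t(F, G) = 12 + F (t(F, G) = F - 1*(-12) = F + 12 = 12 + F)
t(5, -8)*(-32) = (12 + 5)*(-32) = 17*(-32) = -544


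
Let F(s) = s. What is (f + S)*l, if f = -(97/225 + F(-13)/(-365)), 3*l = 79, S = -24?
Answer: -31747414/49275 ≈ -644.29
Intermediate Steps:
l = 79/3 (l = (⅓)*79 = 79/3 ≈ 26.333)
f = -7666/16425 (f = -(97/225 - 13/(-365)) = -(97*(1/225) - 13*(-1/365)) = -(97/225 + 13/365) = -1*7666/16425 = -7666/16425 ≈ -0.46673)
(f + S)*l = (-7666/16425 - 24)*(79/3) = -401866/16425*79/3 = -31747414/49275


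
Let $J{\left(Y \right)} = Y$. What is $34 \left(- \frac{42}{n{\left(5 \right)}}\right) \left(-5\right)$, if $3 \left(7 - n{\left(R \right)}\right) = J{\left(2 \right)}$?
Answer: $\frac{21420}{19} \approx 1127.4$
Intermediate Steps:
$n{\left(R \right)} = \frac{19}{3}$ ($n{\left(R \right)} = 7 - \frac{2}{3} = \frac{19}{3}$)
$34 \left(- \frac{42}{n{\left(5 \right)}}\right) \left(-5\right) = 34 \left(- \frac{42}{\frac{19}{3}}\right) \left(-5\right) = 34 \left(\left(-42\right) \frac{3}{19}\right) \left(-5\right) = 34 \left(- \frac{126}{19}\right) \left(-5\right) = \left(- \frac{4284}{19}\right) \left(-5\right) = \frac{21420}{19}$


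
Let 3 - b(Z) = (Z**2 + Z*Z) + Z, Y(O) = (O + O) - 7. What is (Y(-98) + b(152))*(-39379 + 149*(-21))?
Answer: 1979172480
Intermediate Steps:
Y(O) = -7 + 2*O (Y(O) = 2*O - 7 = -7 + 2*O)
b(Z) = 3 - Z - 2*Z**2 (b(Z) = 3 - ((Z**2 + Z*Z) + Z) = 3 - ((Z**2 + Z**2) + Z) = 3 - (2*Z**2 + Z) = 3 - (Z + 2*Z**2) = 3 + (-Z - 2*Z**2) = 3 - Z - 2*Z**2)
(Y(-98) + b(152))*(-39379 + 149*(-21)) = ((-7 + 2*(-98)) + (3 - 1*152 - 2*152**2))*(-39379 + 149*(-21)) = ((-7 - 196) + (3 - 152 - 2*23104))*(-39379 - 3129) = (-203 + (3 - 152 - 46208))*(-42508) = (-203 - 46357)*(-42508) = -46560*(-42508) = 1979172480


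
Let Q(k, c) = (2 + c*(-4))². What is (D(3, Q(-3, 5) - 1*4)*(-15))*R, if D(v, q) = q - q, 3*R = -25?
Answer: 0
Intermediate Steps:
Q(k, c) = (2 - 4*c)²
R = -25/3 (R = (⅓)*(-25) = -25/3 ≈ -8.3333)
D(v, q) = 0
(D(3, Q(-3, 5) - 1*4)*(-15))*R = (0*(-15))*(-25/3) = 0*(-25/3) = 0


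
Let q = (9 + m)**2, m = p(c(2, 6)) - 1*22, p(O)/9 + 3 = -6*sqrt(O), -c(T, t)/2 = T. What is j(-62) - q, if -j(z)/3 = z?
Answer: 10250 - 8640*I ≈ 10250.0 - 8640.0*I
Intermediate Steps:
c(T, t) = -2*T
p(O) = -27 - 54*sqrt(O) (p(O) = -27 + 9*(-6*sqrt(O)) = -27 - 54*sqrt(O))
j(z) = -3*z
m = -49 - 108*I (m = (-27 - 54*2*I) - 1*22 = (-27 - 108*I) - 22 = -49 - 108*I ≈ -49.0 - 108.0*I)
q = (-40 - 108*I)**2 (q = (9 + (-49 - 108*I))**2 = (-40 - 108*I)**2 ≈ -10064.0 + 8640.0*I)
j(-62) - q = -3*(-62) - (-10064 + 8640*I) = 186 + (10064 - 8640*I) = 10250 - 8640*I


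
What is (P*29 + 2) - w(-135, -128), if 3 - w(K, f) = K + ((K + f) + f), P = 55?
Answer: 1068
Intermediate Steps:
w(K, f) = 3 - 2*K - 2*f (w(K, f) = 3 - (K + ((K + f) + f)) = 3 - (K + (K + 2*f)) = 3 - (2*K + 2*f) = 3 + (-2*K - 2*f) = 3 - 2*K - 2*f)
(P*29 + 2) - w(-135, -128) = (55*29 + 2) - (3 - 2*(-135) - 2*(-128)) = (1595 + 2) - (3 + 270 + 256) = 1597 - 1*529 = 1597 - 529 = 1068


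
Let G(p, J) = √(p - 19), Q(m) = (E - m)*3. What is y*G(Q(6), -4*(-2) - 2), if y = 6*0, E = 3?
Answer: 0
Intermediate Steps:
Q(m) = 9 - 3*m (Q(m) = (3 - m)*3 = 9 - 3*m)
G(p, J) = √(-19 + p)
y = 0
y*G(Q(6), -4*(-2) - 2) = 0*√(-19 + (9 - 3*6)) = 0*√(-19 + (9 - 18)) = 0*√(-19 - 9) = 0*√(-28) = 0*(2*I*√7) = 0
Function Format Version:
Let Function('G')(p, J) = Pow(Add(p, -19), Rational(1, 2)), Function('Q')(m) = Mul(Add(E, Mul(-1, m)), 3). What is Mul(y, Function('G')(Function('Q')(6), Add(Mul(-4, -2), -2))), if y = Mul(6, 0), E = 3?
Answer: 0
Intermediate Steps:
Function('Q')(m) = Add(9, Mul(-3, m)) (Function('Q')(m) = Mul(Add(3, Mul(-1, m)), 3) = Add(9, Mul(-3, m)))
Function('G')(p, J) = Pow(Add(-19, p), Rational(1, 2))
y = 0
Mul(y, Function('G')(Function('Q')(6), Add(Mul(-4, -2), -2))) = Mul(0, Pow(Add(-19, Add(9, Mul(-3, 6))), Rational(1, 2))) = Mul(0, Pow(Add(-19, Add(9, -18)), Rational(1, 2))) = Mul(0, Pow(Add(-19, -9), Rational(1, 2))) = Mul(0, Pow(-28, Rational(1, 2))) = Mul(0, Mul(2, I, Pow(7, Rational(1, 2)))) = 0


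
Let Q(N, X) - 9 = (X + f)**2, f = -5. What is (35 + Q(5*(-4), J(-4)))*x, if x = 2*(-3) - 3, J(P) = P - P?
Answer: -621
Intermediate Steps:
J(P) = 0
x = -9 (x = -6 - 3 = -9)
Q(N, X) = 9 + (-5 + X)**2 (Q(N, X) = 9 + (X - 5)**2 = 9 + (-5 + X)**2)
(35 + Q(5*(-4), J(-4)))*x = (35 + (9 + (-5 + 0)**2))*(-9) = (35 + (9 + (-5)**2))*(-9) = (35 + (9 + 25))*(-9) = (35 + 34)*(-9) = 69*(-9) = -621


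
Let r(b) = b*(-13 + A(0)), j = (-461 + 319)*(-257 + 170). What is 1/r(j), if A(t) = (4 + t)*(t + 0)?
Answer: -1/160602 ≈ -6.2266e-6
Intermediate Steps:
j = 12354 (j = -142*(-87) = 12354)
A(t) = t*(4 + t) (A(t) = (4 + t)*t = t*(4 + t))
r(b) = -13*b (r(b) = b*(-13 + 0*(4 + 0)) = b*(-13 + 0*4) = b*(-13 + 0) = b*(-13) = -13*b)
1/r(j) = 1/(-13*12354) = 1/(-160602) = -1/160602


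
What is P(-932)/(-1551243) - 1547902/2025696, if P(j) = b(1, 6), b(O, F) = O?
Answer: -400195694647/523724456688 ≈ -0.76413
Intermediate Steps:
P(j) = 1
P(-932)/(-1551243) - 1547902/2025696 = 1/(-1551243) - 1547902/2025696 = 1*(-1/1551243) - 1547902*1/2025696 = -1/1551243 - 773951/1012848 = -400195694647/523724456688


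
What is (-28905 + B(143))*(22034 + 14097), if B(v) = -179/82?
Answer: -85644524959/82 ≈ -1.0444e+9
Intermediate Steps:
B(v) = -179/82 (B(v) = -179*1/82 = -179/82)
(-28905 + B(143))*(22034 + 14097) = (-28905 - 179/82)*(22034 + 14097) = -2370389/82*36131 = -85644524959/82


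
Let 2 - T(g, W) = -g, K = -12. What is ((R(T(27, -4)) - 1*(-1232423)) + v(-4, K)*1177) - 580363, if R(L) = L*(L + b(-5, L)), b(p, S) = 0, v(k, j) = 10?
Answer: 664671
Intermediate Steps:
T(g, W) = 2 + g (T(g, W) = 2 - (-1)*g = 2 + g)
R(L) = L² (R(L) = L*(L + 0) = L*L = L²)
((R(T(27, -4)) - 1*(-1232423)) + v(-4, K)*1177) - 580363 = (((2 + 27)² - 1*(-1232423)) + 10*1177) - 580363 = ((29² + 1232423) + 11770) - 580363 = ((841 + 1232423) + 11770) - 580363 = (1233264 + 11770) - 580363 = 1245034 - 580363 = 664671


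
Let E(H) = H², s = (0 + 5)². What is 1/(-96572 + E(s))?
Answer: -1/95947 ≈ -1.0422e-5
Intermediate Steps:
s = 25 (s = 5² = 25)
1/(-96572 + E(s)) = 1/(-96572 + 25²) = 1/(-96572 + 625) = 1/(-95947) = -1/95947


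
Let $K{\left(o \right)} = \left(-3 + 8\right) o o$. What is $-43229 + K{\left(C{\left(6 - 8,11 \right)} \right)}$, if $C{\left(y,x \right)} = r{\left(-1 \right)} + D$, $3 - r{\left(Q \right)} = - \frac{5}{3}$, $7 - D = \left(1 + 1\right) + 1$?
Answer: $- \frac{385681}{9} \approx -42853.0$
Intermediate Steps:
$D = 4$ ($D = 7 - \left(\left(1 + 1\right) + 1\right) = 7 - \left(2 + 1\right) = 7 - 3 = 4$)
$r{\left(Q \right)} = \frac{14}{3}$ ($r{\left(Q \right)} = 3 - - \frac{5}{3} = 3 + \frac{5}{3} = \frac{14}{3}$)
$C{\left(y,x \right)} = \frac{26}{3}$ ($C{\left(y,x \right)} = \frac{14}{3} + 4 = \frac{26}{3}$)
$K{\left(o \right)} = 5 o^{2}$ ($K{\left(o \right)} = 5 o o = 5 o^{2}$)
$-43229 + K{\left(C{\left(6 - 8,11 \right)} \right)} = -43229 + 5 \left(\frac{26}{3}\right)^{2} = -43229 + 5 \cdot \frac{676}{9} = -43229 + \frac{3380}{9} = - \frac{385681}{9}$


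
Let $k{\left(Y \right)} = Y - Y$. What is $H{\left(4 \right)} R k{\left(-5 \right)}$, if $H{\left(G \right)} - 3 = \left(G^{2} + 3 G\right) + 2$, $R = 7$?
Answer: $0$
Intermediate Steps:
$k{\left(Y \right)} = 0$
$H{\left(G \right)} = 5 + G^{2} + 3 G$ ($H{\left(G \right)} = 3 + \left(\left(G^{2} + 3 G\right) + 2\right) = 3 + \left(2 + G^{2} + 3 G\right) = 5 + G^{2} + 3 G$)
$H{\left(4 \right)} R k{\left(-5 \right)} = \left(5 + 4^{2} + 3 \cdot 4\right) 7 \cdot 0 = \left(5 + 16 + 12\right) 7 \cdot 0 = 33 \cdot 7 \cdot 0 = 231 \cdot 0 = 0$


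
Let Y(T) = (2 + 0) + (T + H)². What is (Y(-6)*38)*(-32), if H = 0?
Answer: -46208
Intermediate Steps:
Y(T) = 2 + T² (Y(T) = (2 + 0) + (T + 0)² = 2 + T²)
(Y(-6)*38)*(-32) = ((2 + (-6)²)*38)*(-32) = ((2 + 36)*38)*(-32) = (38*38)*(-32) = 1444*(-32) = -46208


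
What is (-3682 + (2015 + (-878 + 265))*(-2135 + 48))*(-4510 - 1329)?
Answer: 17106261384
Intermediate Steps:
(-3682 + (2015 + (-878 + 265))*(-2135 + 48))*(-4510 - 1329) = (-3682 + (2015 - 613)*(-2087))*(-5839) = (-3682 + 1402*(-2087))*(-5839) = (-3682 - 2925974)*(-5839) = -2929656*(-5839) = 17106261384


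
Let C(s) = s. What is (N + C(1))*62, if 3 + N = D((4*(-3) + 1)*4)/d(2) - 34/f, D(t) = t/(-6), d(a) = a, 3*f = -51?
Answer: 682/3 ≈ 227.33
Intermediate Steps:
f = -17 (f = (⅓)*(-51) = -17)
D(t) = -t/6 (D(t) = t*(-⅙) = -t/6)
N = 8/3 (N = -3 + (-(4*(-3) + 1)*4/6/2 - 34/(-17)) = -3 + (-(-12 + 1)*4/6*(½) - 34*(-1/17)) = -3 + (-(-11)*4/6*(½) + 2) = -3 + (-⅙*(-44)*(½) + 2) = -3 + ((22/3)*(½) + 2) = -3 + (11/3 + 2) = -3 + 17/3 = 8/3 ≈ 2.6667)
(N + C(1))*62 = (8/3 + 1)*62 = (11/3)*62 = 682/3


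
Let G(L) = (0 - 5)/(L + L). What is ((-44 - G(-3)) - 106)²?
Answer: 819025/36 ≈ 22751.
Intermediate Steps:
G(L) = -5/(2*L) (G(L) = -5*1/(2*L) = -5/(2*L))
((-44 - G(-3)) - 106)² = ((-44 - (-5)/(2*(-3))) - 106)² = ((-44 - (-5)*(-1)/(2*3)) - 106)² = ((-44 - 1*⅚) - 106)² = ((-44 - ⅚) - 106)² = (-269/6 - 106)² = (-905/6)² = 819025/36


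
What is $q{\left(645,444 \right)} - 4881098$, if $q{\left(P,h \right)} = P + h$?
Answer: $-4880009$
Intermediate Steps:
$q{\left(645,444 \right)} - 4881098 = \left(645 + 444\right) - 4881098 = 1089 - 4881098 = -4880009$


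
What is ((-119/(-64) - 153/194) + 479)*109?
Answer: 324850411/6208 ≈ 52328.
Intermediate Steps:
((-119/(-64) - 153/194) + 479)*109 = ((-119*(-1/64) - 153*1/194) + 479)*109 = ((119/64 - 153/194) + 479)*109 = (6647/6208 + 479)*109 = (2980279/6208)*109 = 324850411/6208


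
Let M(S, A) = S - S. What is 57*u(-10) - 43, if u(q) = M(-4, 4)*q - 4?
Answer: -271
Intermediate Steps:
M(S, A) = 0
u(q) = -4 (u(q) = 0*q - 4 = 0 - 4 = -4)
57*u(-10) - 43 = 57*(-4) - 43 = -228 - 43 = -271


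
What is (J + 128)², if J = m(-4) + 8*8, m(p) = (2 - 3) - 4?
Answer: 34969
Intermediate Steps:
m(p) = -5 (m(p) = -1 - 4 = -5)
J = 59 (J = -5 + 8*8 = -5 + 64 = 59)
(J + 128)² = (59 + 128)² = 187² = 34969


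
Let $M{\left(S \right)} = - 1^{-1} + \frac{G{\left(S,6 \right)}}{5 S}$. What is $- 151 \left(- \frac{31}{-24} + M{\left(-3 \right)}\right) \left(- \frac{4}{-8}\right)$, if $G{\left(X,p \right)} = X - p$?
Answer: $- \frac{16157}{240} \approx -67.321$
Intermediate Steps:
$M{\left(S \right)} = -1 + \frac{-6 + S}{5 S}$ ($M{\left(S \right)} = - 1^{-1} + \frac{S - 6}{5 S} = \left(-1\right) 1 + \left(S - 6\right) \frac{1}{5 S} = -1 + \left(-6 + S\right) \frac{1}{5 S} = -1 + \frac{-6 + S}{5 S}$)
$- 151 \left(- \frac{31}{-24} + M{\left(-3 \right)}\right) \left(- \frac{4}{-8}\right) = - 151 \left(- \frac{31}{-24} + \frac{2 \left(-3 - -6\right)}{5 \left(-3\right)}\right) \left(- \frac{4}{-8}\right) = - 151 \left(\left(-31\right) \left(- \frac{1}{24}\right) + \frac{2}{5} \left(- \frac{1}{3}\right) \left(-3 + 6\right)\right) \left(\left(-4\right) \left(- \frac{1}{8}\right)\right) = - 151 \left(\frac{31}{24} + \frac{2}{5} \left(- \frac{1}{3}\right) 3\right) \frac{1}{2} = - 151 \left(\frac{31}{24} - \frac{2}{5}\right) \frac{1}{2} = - 151 \cdot \frac{107}{120} \cdot \frac{1}{2} = \left(-151\right) \frac{107}{240} = - \frac{16157}{240}$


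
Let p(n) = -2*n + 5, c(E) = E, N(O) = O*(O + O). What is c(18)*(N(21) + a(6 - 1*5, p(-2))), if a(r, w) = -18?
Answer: 15552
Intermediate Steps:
N(O) = 2*O**2 (N(O) = O*(2*O) = 2*O**2)
p(n) = 5 - 2*n
c(18)*(N(21) + a(6 - 1*5, p(-2))) = 18*(2*21**2 - 18) = 18*(2*441 - 18) = 18*(882 - 18) = 18*864 = 15552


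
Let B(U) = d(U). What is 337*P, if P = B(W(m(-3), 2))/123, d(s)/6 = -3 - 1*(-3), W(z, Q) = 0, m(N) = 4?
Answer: 0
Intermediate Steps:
d(s) = 0 (d(s) = 6*(-3 - 1*(-3)) = 6*(-3 + 3) = 6*0 = 0)
B(U) = 0
P = 0 (P = 0/123 = 0*(1/123) = 0)
337*P = 337*0 = 0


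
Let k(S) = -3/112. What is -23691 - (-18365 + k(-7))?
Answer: -596509/112 ≈ -5326.0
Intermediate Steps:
k(S) = -3/112 (k(S) = -3*1/112 = -3/112)
-23691 - (-18365 + k(-7)) = -23691 - (-18365 - 3/112) = -23691 - 1*(-2056883/112) = -23691 + 2056883/112 = -596509/112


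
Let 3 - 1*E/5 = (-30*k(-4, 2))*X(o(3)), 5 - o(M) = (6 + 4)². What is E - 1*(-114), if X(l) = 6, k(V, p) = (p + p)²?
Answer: 14529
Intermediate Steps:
o(M) = -95 (o(M) = 5 - (6 + 4)² = 5 - 1*10² = 5 - 1*100 = 5 - 100 = -95)
k(V, p) = 4*p² (k(V, p) = (2*p)² = 4*p²)
E = 14415 (E = 15 - 5*(-120*2²)*6 = 15 - 5*(-120*4)*6 = 15 - 5*(-30*16)*6 = 15 - (-2400)*6 = 15 - 5*(-2880) = 15 + 14400 = 14415)
E - 1*(-114) = 14415 - 1*(-114) = 14415 + 114 = 14529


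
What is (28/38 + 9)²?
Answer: 34225/361 ≈ 94.806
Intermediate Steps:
(28/38 + 9)² = (28*(1/38) + 9)² = (14/19 + 9)² = (185/19)² = 34225/361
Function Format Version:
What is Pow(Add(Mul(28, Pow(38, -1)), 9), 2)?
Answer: Rational(34225, 361) ≈ 94.806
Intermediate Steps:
Pow(Add(Mul(28, Pow(38, -1)), 9), 2) = Pow(Add(Mul(28, Rational(1, 38)), 9), 2) = Pow(Add(Rational(14, 19), 9), 2) = Pow(Rational(185, 19), 2) = Rational(34225, 361)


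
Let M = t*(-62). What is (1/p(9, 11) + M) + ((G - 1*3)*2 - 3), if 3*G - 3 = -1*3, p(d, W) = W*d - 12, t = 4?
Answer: -22358/87 ≈ -256.99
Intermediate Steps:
p(d, W) = -12 + W*d
G = 0 (G = 1 + (-1*3)/3 = 1 + (⅓)*(-3) = 1 - 1 = 0)
M = -248 (M = 4*(-62) = -248)
(1/p(9, 11) + M) + ((G - 1*3)*2 - 3) = (1/(-12 + 11*9) - 248) + ((0 - 1*3)*2 - 3) = (1/(-12 + 99) - 248) + ((0 - 3)*2 - 3) = (1/87 - 248) + (-3*2 - 3) = (1/87 - 248) + (-6 - 3) = -21575/87 - 9 = -22358/87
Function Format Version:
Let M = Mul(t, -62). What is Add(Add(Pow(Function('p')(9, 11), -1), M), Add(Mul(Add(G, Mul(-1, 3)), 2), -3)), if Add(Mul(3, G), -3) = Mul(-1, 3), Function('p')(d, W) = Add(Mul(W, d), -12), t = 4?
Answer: Rational(-22358, 87) ≈ -256.99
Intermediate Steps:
Function('p')(d, W) = Add(-12, Mul(W, d))
G = 0 (G = Add(1, Mul(Rational(1, 3), Mul(-1, 3))) = Add(1, Mul(Rational(1, 3), -3)) = Add(1, -1) = 0)
M = -248 (M = Mul(4, -62) = -248)
Add(Add(Pow(Function('p')(9, 11), -1), M), Add(Mul(Add(G, Mul(-1, 3)), 2), -3)) = Add(Add(Pow(Add(-12, Mul(11, 9)), -1), -248), Add(Mul(Add(0, Mul(-1, 3)), 2), -3)) = Add(Add(Pow(Add(-12, 99), -1), -248), Add(Mul(Add(0, -3), 2), -3)) = Add(Add(Pow(87, -1), -248), Add(Mul(-3, 2), -3)) = Add(Add(Rational(1, 87), -248), Add(-6, -3)) = Add(Rational(-21575, 87), -9) = Rational(-22358, 87)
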